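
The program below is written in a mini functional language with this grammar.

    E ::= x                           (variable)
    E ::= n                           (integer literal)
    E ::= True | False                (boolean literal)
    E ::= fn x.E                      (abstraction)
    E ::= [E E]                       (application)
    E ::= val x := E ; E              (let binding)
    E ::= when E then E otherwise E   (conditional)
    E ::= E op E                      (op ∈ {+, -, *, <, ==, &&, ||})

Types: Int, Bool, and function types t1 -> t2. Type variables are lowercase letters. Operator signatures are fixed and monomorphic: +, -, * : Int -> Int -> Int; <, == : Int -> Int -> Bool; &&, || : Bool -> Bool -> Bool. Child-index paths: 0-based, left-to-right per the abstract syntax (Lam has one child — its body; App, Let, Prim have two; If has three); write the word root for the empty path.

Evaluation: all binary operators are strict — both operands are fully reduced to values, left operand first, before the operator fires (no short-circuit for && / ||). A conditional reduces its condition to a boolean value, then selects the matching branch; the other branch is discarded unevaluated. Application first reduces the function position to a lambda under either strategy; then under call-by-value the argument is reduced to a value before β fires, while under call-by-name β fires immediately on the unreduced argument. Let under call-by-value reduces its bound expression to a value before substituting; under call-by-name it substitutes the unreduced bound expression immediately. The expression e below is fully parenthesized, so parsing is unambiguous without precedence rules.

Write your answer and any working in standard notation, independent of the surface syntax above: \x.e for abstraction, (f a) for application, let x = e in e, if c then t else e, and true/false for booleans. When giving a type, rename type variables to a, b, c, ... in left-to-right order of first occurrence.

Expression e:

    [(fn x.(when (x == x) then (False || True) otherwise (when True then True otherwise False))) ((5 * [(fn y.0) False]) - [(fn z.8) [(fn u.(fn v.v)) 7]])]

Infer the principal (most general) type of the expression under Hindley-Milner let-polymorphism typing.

Answer: Bool

Working:
x : a
  unify a ~ Int
x : Int
  unify Int ~ Int
  unify Bool ~ Bool
  unify Bool ~ Bool
  unify Bool ~ Bool
  unify Bool ~ Bool
  unify Bool ~ Bool
  unify Bool ~ Bool
\x._ : Int -> Bool
  unify Int ~ Int
\y._ : b -> Int
  unify b -> Int ~ Bool -> c
  unify b ~ Bool
  unify Int ~ c
_ _ : Int
  unify Int ~ Int
  unify Int ~ Int
\z._ : d -> Int
v : f
\v._ : f -> f
\u._ : e -> f -> f
  unify e -> f -> f ~ Int -> g
  unify e ~ Int
  unify f -> f ~ g
_ _ : f -> f
  unify d -> Int ~ (f -> f) -> h
  unify d ~ f -> f
  unify Int ~ h
_ _ : Int
  unify Int ~ Int
  unify Int -> Bool ~ Int -> i
  unify Int ~ Int
  unify Bool ~ i
_ _ : Bool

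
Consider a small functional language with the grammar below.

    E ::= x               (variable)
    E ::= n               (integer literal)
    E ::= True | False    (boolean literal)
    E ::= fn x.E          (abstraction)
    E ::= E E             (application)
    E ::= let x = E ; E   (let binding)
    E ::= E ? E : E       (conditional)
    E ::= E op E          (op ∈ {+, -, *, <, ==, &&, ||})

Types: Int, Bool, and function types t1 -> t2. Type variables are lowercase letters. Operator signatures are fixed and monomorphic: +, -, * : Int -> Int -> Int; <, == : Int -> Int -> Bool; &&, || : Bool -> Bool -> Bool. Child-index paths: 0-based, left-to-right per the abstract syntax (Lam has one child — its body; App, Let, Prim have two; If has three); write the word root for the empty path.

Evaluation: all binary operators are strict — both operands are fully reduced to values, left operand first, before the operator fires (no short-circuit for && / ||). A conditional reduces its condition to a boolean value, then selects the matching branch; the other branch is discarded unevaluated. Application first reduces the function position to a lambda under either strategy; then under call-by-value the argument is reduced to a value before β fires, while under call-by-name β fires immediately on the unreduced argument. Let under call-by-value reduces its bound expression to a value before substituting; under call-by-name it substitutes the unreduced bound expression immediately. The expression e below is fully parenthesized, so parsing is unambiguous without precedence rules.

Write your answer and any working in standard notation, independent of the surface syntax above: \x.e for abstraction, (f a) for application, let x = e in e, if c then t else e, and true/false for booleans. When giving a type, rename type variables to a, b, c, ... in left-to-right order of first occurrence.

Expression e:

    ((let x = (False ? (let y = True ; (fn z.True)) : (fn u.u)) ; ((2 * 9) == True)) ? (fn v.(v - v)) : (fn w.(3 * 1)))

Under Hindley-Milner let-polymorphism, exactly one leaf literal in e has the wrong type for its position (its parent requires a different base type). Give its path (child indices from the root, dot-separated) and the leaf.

Answer: 0.1.1 : true

Working:
  unify Bool ~ Bool
let y : Bool
\z._ : a -> Bool
u : b
\u._ : b -> b
  unify a -> Bool ~ b -> b
  unify a ~ b
  unify Bool ~ b
let x : Bool -> Bool
  unify Int ~ Int
  unify Int ~ Int
  unify Int ~ Int
  unify Bool ~ Int
  FAIL: mismatch Bool ~ Int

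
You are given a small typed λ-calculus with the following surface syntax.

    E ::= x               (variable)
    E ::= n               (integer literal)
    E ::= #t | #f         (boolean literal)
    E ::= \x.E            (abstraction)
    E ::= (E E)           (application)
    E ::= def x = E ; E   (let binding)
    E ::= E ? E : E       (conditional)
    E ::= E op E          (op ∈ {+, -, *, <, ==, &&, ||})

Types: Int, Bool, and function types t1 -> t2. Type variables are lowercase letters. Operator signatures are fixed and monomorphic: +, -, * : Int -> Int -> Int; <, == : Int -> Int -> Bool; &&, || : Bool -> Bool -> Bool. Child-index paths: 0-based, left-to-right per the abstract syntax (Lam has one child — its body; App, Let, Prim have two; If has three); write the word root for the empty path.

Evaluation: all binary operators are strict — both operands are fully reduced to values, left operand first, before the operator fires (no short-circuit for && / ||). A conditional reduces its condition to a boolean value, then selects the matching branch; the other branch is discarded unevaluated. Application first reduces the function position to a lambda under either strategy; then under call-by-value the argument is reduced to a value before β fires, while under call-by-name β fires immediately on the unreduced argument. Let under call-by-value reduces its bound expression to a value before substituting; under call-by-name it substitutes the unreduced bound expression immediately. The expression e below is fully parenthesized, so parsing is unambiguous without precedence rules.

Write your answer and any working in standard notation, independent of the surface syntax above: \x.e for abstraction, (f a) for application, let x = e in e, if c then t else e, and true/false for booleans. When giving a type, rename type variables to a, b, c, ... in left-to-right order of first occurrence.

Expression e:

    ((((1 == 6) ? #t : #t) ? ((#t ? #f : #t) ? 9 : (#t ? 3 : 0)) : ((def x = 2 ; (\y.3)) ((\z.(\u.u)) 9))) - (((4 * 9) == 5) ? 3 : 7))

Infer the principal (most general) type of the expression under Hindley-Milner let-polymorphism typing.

Answer: Int

Trace:
  unify Int ~ Int
  unify Int ~ Int
  unify Bool ~ Bool
  unify Bool ~ Bool
  unify Bool ~ Bool
  unify Bool ~ Bool
  unify Bool ~ Bool
  unify Bool ~ Bool
  unify Bool ~ Bool
  unify Int ~ Int
  unify Int ~ Int
let x : Int
\y._ : a -> Int
u : c
\u._ : c -> c
\z._ : b -> c -> c
  unify b -> c -> c ~ Int -> d
  unify b ~ Int
  unify c -> c ~ d
_ _ : c -> c
  unify a -> Int ~ (c -> c) -> e
  unify a ~ c -> c
  unify Int ~ e
_ _ : Int
  unify Int ~ Int
  unify Int ~ Int
  unify Int ~ Int
  unify Int ~ Int
  unify Int ~ Int
  unify Int ~ Int
  unify Bool ~ Bool
  unify Int ~ Int
  unify Int ~ Int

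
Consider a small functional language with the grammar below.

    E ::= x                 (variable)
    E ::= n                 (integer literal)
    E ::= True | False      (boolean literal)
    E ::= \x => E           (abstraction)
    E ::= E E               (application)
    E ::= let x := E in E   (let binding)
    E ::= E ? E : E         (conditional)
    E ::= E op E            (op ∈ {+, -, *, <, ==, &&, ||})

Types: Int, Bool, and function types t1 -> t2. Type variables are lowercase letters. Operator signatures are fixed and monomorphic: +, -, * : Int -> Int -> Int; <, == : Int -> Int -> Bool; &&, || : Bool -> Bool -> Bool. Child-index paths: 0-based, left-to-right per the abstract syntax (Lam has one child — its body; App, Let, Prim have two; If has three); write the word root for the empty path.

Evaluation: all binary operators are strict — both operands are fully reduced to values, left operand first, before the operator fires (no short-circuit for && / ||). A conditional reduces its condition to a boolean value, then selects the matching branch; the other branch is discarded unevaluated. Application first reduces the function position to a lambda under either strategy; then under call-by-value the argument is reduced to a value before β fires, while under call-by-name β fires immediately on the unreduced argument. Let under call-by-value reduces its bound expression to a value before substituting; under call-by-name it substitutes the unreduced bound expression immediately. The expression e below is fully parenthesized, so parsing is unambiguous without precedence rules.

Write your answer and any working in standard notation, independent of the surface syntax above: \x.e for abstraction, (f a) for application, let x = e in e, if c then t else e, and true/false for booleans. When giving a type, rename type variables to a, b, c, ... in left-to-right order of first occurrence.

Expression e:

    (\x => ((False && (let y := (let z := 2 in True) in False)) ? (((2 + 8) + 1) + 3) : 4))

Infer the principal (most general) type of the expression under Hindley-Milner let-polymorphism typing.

Trace:
  unify Bool ~ Bool
let z : Int
let y : Bool
  unify Bool ~ Bool
  unify Bool ~ Bool
  unify Int ~ Int
  unify Int ~ Int
  unify Int ~ Int
  unify Int ~ Int
  unify Int ~ Int
  unify Int ~ Int
  unify Int ~ Int
\x._ : a -> Int

Answer: a -> Int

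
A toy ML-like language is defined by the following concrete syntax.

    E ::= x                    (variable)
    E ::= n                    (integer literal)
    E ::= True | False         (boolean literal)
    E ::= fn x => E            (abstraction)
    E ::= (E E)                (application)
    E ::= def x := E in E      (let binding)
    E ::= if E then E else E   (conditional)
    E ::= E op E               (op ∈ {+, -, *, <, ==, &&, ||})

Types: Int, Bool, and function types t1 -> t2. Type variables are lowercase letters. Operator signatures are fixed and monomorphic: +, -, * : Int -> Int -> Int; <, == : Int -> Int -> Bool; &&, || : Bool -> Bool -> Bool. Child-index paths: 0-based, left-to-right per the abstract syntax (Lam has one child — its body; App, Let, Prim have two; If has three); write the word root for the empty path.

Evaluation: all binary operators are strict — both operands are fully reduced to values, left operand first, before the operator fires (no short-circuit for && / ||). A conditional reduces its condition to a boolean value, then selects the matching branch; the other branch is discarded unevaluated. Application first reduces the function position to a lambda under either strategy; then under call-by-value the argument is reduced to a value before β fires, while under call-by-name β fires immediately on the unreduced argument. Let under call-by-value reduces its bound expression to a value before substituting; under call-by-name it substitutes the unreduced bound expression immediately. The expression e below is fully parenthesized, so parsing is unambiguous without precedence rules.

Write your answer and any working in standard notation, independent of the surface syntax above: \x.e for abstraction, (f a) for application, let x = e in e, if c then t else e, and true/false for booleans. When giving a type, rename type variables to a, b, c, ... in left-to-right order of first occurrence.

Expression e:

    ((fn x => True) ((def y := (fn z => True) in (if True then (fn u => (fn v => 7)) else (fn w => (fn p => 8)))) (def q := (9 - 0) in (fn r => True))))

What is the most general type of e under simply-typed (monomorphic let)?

Derivation:
\x._ : a -> Bool
\z._ : b -> Bool
let y : b -> Bool
  unify Bool ~ Bool
\v._ : d -> Int
\u._ : c -> d -> Int
\p._ : f -> Int
\w._ : e -> f -> Int
  unify c -> d -> Int ~ e -> f -> Int
  unify c ~ e
  unify d -> Int ~ f -> Int
  unify d ~ f
  unify Int ~ Int
  unify Int ~ Int
  unify Int ~ Int
let q : Int
\r._ : g -> Bool
  unify e -> f -> Int ~ (g -> Bool) -> h
  unify e ~ g -> Bool
  unify f -> Int ~ h
_ _ : f -> Int
  unify a -> Bool ~ (f -> Int) -> i
  unify a ~ f -> Int
  unify Bool ~ i
_ _ : Bool

Answer: Bool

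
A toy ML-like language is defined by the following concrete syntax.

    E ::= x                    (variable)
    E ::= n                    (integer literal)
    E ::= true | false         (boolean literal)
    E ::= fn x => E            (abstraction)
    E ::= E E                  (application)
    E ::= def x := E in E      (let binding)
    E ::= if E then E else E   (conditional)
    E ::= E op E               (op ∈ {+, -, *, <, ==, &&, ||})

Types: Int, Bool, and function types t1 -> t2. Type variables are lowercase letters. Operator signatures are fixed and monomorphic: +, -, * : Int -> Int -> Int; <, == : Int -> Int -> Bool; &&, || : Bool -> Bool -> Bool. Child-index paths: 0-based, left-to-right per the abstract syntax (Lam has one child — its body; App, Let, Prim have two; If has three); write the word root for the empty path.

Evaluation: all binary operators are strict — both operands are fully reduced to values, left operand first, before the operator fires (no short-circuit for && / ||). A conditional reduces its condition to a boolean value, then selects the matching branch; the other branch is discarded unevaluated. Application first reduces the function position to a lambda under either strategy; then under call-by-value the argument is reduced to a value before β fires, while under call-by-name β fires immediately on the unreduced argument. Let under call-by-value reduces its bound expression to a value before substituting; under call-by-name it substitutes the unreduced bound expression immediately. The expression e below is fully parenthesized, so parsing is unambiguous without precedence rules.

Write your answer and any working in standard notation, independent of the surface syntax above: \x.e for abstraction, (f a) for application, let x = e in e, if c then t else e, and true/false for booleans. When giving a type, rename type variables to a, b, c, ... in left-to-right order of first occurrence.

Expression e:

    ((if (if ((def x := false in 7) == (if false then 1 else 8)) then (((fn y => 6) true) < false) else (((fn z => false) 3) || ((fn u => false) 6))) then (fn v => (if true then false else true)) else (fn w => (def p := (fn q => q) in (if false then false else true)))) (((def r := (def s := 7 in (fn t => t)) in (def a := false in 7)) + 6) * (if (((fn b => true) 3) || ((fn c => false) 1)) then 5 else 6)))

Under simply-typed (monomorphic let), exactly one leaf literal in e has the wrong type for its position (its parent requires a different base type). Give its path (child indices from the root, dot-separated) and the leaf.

Working:
let x : Bool
  unify Int ~ Int
  unify Bool ~ Bool
  unify Int ~ Int
  unify Int ~ Int
  unify Bool ~ Bool
\y._ : a -> Int
  unify a -> Int ~ Bool -> b
  unify a ~ Bool
  unify Int ~ b
_ _ : Int
  unify Int ~ Int
  unify Bool ~ Int
  FAIL: mismatch Bool ~ Int

Answer: 0.0.1.1 : false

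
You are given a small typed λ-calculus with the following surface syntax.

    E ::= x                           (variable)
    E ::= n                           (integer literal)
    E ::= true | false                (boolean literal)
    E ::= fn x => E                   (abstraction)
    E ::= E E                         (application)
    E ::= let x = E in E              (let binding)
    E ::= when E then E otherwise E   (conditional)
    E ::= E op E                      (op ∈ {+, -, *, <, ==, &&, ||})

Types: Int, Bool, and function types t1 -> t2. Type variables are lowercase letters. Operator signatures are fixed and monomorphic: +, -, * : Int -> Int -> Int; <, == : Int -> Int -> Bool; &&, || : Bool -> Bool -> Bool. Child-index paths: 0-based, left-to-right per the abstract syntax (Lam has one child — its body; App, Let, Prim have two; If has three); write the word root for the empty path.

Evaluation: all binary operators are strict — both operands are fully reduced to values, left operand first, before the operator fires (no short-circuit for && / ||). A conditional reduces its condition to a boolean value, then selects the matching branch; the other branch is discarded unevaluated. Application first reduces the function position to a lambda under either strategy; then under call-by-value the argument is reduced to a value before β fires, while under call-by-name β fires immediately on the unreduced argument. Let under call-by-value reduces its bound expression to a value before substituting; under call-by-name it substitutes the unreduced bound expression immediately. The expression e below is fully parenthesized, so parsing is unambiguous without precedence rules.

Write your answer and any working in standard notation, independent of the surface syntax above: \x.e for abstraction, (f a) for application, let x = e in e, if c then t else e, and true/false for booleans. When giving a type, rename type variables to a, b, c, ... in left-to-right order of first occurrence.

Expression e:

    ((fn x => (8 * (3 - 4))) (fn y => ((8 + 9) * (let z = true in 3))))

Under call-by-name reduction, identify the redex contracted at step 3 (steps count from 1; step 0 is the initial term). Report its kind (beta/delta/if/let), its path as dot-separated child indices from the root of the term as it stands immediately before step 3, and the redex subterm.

Derivation:
step 0: ((\x.(8 * (3 - 4))) (\y.((8 + 9) * (let z = true in 3))))
step 1: [beta@root] (8 * (3 - 4))
step 2: [delta@1] (8 * -1)
step 3: [delta@root] -8

Answer: delta at root : (8 * -1)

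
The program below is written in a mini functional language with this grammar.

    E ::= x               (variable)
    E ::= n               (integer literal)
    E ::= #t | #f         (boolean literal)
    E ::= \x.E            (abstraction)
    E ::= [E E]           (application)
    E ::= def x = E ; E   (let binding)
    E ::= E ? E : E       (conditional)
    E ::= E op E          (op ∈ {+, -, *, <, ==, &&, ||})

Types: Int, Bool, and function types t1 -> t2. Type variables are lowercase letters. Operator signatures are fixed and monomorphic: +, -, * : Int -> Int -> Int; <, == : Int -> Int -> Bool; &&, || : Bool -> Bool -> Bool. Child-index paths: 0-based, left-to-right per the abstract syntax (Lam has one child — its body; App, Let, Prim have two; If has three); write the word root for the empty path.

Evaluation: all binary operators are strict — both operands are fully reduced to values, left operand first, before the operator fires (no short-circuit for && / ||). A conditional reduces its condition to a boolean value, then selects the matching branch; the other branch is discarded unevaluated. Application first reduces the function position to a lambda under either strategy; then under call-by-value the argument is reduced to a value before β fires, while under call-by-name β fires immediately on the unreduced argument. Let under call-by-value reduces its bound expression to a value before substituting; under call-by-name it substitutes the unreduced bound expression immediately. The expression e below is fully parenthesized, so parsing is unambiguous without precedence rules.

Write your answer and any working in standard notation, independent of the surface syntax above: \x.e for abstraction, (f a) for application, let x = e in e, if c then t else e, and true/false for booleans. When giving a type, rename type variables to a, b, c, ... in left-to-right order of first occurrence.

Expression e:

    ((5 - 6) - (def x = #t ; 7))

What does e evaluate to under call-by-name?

Derivation:
step 0: ((5 - 6) - (let x = true in 7))
step 1: [delta@0] (-1 - (let x = true in 7))
step 2: [let@1] (-1 - 7)
step 3: [delta@root] -8

Answer: -8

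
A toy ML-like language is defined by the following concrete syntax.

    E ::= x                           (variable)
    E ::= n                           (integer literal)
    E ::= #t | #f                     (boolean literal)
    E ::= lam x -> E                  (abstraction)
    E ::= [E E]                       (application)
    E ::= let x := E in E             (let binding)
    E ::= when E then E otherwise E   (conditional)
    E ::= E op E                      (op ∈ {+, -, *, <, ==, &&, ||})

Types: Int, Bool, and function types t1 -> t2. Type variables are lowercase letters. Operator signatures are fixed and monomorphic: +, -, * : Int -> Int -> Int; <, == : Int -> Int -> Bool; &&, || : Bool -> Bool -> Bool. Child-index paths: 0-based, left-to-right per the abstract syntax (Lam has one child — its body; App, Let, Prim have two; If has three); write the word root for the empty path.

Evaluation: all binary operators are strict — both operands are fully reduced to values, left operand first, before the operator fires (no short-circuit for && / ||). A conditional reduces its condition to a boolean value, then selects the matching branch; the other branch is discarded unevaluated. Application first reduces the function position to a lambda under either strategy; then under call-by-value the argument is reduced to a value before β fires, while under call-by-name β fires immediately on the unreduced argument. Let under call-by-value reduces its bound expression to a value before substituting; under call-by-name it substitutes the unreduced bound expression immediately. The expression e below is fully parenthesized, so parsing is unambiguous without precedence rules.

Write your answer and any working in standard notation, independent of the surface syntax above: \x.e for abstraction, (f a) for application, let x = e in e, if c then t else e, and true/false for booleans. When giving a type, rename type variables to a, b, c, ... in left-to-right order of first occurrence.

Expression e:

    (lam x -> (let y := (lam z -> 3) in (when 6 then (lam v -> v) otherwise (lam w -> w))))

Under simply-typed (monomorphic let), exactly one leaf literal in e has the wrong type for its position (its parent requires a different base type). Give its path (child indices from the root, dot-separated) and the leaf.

Working:
\z._ : b -> Int
let y : b -> Int
  unify Int ~ Bool
  FAIL: mismatch Int ~ Bool

Answer: 0.1.0 : 6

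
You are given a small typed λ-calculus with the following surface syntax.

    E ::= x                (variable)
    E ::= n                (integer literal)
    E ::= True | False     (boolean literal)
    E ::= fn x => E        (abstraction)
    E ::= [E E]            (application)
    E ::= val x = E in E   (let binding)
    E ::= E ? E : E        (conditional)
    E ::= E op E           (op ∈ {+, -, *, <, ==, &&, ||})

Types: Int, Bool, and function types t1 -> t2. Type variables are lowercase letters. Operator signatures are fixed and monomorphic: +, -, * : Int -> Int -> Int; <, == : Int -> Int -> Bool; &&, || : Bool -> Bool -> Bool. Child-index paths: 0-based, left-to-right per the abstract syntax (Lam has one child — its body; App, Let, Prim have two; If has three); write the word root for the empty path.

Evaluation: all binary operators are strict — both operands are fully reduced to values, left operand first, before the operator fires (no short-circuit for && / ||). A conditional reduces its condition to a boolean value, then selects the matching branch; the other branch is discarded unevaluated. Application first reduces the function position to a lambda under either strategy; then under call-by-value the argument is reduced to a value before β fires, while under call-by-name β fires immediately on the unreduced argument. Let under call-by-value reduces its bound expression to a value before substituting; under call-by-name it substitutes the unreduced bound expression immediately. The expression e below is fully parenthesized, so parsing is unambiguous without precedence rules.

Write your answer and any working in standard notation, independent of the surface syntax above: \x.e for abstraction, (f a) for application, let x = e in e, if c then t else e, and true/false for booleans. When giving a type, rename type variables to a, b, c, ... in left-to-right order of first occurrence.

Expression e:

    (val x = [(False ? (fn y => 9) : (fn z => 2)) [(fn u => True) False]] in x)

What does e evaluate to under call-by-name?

Trace:
step 0: (let x = ((if false then (\y.9) else (\z.2)) ((\u.true) false)) in x)
step 1: [let@root] ((if false then (\y.9) else (\z.2)) ((\u.true) false))
step 2: [if@0] ((\z.2) ((\u.true) false))
step 3: [beta@root] 2

Answer: 2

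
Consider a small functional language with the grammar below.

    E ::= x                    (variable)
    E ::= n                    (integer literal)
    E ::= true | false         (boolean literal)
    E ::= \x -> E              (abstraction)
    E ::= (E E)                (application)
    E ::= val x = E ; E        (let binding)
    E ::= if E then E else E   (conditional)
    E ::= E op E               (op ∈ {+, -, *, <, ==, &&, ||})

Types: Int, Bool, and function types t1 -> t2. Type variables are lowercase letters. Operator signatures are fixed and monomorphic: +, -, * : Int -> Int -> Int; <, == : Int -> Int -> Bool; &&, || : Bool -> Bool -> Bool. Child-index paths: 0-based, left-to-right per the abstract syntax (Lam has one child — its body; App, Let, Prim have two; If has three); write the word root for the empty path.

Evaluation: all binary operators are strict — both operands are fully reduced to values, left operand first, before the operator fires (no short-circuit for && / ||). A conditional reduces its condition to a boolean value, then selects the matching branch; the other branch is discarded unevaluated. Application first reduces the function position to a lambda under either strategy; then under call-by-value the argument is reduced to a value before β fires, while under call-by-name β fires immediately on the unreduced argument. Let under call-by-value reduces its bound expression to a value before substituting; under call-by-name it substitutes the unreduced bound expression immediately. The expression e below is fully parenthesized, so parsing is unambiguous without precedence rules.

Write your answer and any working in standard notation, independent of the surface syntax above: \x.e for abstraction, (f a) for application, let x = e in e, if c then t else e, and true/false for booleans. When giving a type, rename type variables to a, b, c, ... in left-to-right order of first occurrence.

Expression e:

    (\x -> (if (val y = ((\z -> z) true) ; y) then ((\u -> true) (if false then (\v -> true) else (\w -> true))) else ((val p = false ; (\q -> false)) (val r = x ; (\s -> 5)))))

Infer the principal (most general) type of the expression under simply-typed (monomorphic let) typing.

Working:
z : b
\z._ : b -> b
  unify b -> b ~ Bool -> c
  unify b ~ Bool
  unify Bool ~ c
_ _ : Bool
let y : Bool
y : Bool
  unify Bool ~ Bool
\u._ : d -> Bool
  unify Bool ~ Bool
\v._ : e -> Bool
\w._ : f -> Bool
  unify e -> Bool ~ f -> Bool
  unify e ~ f
  unify Bool ~ Bool
  unify d -> Bool ~ (f -> Bool) -> g
  unify d ~ f -> Bool
  unify Bool ~ g
_ _ : Bool
let p : Bool
\q._ : h -> Bool
x : a
let r : a
\s._ : i -> Int
  unify h -> Bool ~ (i -> Int) -> j
  unify h ~ i -> Int
  unify Bool ~ j
_ _ : Bool
  unify Bool ~ Bool
\x._ : a -> Bool

Answer: a -> Bool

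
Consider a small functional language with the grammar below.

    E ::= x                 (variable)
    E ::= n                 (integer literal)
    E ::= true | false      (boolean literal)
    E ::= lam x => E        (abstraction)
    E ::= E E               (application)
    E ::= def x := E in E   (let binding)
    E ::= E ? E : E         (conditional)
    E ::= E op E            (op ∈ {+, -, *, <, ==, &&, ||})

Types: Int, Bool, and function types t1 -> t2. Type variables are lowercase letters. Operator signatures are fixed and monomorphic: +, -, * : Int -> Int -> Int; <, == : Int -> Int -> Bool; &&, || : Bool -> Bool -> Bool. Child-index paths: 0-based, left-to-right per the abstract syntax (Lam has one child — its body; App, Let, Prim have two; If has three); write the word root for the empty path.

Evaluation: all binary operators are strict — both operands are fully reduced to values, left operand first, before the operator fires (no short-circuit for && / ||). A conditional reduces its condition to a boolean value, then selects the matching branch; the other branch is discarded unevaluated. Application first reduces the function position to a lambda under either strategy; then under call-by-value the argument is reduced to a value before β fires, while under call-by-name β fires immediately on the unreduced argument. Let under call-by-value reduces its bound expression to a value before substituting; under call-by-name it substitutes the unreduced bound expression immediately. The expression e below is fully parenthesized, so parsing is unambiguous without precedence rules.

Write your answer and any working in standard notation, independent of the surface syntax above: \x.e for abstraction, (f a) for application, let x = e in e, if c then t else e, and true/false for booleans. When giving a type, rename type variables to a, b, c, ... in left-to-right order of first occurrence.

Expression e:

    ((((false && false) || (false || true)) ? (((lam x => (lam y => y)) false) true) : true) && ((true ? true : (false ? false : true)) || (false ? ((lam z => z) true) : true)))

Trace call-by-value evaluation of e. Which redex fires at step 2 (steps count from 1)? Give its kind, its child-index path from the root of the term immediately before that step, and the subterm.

Derivation:
step 0: ((if ((false && false) || (false || true)) then (((\x.(\y.y)) false) true) else true) && ((if true then true else (if false then false else true)) || (if false then ((\z.z) true) else true)))
step 1: [delta@0.0.0] ((if (false || (false || true)) then (((\x.(\y.y)) false) true) else true) && ((if true then true else (if false then false else true)) || (if false then ((\z.z) true) else true)))
step 2: [delta@0.0.1] ((if (false || true) then (((\x.(\y.y)) false) true) else true) && ((if true then true else (if false then false else true)) || (if false then ((\z.z) true) else true)))

Answer: delta at 0.0.1 : (false || true)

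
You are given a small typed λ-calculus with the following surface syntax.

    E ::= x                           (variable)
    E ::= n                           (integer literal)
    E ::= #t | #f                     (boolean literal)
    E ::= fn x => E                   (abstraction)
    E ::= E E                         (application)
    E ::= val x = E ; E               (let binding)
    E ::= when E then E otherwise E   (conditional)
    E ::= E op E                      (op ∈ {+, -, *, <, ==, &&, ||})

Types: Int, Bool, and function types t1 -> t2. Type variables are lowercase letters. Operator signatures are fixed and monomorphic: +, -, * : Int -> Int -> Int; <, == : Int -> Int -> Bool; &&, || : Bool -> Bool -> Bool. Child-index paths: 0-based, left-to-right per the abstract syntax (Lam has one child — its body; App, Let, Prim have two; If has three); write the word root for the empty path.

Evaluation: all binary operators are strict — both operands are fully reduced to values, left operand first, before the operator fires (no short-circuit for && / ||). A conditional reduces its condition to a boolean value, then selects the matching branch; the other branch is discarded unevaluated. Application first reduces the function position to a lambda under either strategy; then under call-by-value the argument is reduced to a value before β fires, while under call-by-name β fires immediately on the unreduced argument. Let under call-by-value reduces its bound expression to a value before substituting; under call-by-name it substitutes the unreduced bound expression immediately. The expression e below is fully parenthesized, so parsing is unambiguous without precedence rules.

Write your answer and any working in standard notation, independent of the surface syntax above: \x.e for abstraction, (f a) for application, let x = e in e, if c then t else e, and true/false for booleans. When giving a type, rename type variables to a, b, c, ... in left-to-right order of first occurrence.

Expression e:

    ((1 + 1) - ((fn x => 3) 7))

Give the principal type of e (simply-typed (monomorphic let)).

Answer: Int

Derivation:
  unify Int ~ Int
  unify Int ~ Int
  unify Int ~ Int
\x._ : a -> Int
  unify a -> Int ~ Int -> b
  unify a ~ Int
  unify Int ~ b
_ _ : Int
  unify Int ~ Int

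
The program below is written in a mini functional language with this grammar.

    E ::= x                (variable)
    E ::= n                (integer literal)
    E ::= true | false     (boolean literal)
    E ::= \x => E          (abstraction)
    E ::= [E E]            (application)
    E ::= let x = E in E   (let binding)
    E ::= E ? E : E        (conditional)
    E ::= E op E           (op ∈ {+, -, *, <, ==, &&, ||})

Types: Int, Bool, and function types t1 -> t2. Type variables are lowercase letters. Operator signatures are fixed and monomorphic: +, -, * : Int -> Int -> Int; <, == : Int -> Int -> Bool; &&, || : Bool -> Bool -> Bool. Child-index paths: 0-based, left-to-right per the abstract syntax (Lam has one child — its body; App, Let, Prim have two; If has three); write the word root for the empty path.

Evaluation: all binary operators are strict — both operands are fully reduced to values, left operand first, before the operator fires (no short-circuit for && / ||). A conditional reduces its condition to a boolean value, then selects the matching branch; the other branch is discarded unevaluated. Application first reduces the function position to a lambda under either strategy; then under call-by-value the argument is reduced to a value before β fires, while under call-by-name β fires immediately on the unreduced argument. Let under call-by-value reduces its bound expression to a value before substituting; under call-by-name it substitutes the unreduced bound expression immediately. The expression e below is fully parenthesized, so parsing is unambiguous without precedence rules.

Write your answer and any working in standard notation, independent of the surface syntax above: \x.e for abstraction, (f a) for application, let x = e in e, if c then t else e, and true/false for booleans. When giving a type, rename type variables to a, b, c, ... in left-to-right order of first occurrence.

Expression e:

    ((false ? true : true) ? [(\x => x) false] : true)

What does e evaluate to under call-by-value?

Trace:
step 0: (if (if false then true else true) then ((\x.x) false) else true)
step 1: [if@0] (if true then ((\x.x) false) else true)
step 2: [if@root] ((\x.x) false)
step 3: [beta@root] false

Answer: false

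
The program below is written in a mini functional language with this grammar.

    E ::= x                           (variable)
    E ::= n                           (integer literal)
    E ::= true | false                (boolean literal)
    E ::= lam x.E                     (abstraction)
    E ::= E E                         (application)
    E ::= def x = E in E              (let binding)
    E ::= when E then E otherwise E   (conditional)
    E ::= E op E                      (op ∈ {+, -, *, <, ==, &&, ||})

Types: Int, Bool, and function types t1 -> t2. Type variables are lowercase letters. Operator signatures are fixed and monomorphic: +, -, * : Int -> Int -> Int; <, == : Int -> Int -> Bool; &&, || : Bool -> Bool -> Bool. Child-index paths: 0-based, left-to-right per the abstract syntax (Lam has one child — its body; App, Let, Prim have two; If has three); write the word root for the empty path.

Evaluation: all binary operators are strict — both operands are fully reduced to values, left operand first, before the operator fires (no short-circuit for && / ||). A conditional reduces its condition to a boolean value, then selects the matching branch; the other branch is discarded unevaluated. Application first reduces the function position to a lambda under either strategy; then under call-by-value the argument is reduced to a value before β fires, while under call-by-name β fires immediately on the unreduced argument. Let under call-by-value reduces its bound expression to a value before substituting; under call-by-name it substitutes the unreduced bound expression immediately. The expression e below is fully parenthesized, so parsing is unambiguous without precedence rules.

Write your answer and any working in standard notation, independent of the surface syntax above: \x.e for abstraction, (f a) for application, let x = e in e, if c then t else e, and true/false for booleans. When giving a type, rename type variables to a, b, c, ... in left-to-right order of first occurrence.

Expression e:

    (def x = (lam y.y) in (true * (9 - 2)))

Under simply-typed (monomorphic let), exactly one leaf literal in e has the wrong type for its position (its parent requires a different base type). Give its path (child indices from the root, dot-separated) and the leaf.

Working:
y : a
\y._ : a -> a
let x : a -> a
  unify Bool ~ Int
  FAIL: mismatch Bool ~ Int

Answer: 1.0 : true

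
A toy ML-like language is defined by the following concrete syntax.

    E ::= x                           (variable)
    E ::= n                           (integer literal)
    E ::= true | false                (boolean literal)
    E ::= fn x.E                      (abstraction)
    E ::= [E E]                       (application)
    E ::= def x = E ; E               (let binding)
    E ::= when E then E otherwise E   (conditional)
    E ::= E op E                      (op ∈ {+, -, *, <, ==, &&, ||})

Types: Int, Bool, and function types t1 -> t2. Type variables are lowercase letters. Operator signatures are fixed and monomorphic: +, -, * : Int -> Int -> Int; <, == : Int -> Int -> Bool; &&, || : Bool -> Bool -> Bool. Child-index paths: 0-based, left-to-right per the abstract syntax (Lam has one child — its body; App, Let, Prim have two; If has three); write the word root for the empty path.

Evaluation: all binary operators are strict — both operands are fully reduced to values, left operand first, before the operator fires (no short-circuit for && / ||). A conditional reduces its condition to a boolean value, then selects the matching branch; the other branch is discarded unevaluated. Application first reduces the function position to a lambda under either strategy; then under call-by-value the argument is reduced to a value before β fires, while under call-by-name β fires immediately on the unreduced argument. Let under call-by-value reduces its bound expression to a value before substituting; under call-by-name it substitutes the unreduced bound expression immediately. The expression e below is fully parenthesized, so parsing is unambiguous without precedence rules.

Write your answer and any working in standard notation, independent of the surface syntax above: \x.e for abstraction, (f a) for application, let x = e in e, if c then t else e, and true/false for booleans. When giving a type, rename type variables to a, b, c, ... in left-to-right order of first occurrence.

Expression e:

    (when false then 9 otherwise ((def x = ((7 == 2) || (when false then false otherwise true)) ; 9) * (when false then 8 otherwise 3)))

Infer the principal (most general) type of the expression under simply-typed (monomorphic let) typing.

Answer: Int

Derivation:
  unify Bool ~ Bool
  unify Int ~ Int
  unify Int ~ Int
  unify Bool ~ Bool
  unify Bool ~ Bool
  unify Bool ~ Bool
  unify Bool ~ Bool
let x : Bool
  unify Int ~ Int
  unify Bool ~ Bool
  unify Int ~ Int
  unify Int ~ Int
  unify Int ~ Int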